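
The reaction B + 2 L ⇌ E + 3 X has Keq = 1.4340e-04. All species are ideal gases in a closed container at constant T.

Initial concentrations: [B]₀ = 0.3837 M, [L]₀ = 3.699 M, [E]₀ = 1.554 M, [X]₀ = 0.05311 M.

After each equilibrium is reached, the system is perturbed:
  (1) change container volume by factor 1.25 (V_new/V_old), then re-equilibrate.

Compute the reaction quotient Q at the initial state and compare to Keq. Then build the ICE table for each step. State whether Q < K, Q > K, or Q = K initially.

Q₀ = 4.4342e-05 vs Keq = 1.4340e-04 ⇒ Q<K, forward
Step 1:
                  B         L         E         X
  init       0.3837     3.699     1.554   0.05311
  Δ       -0.008167  -0.01633  0.008167    0.0245
  eq         0.3755     3.683     1.562   0.07761
  solve Keq expr → x = 0.008167; check Q = 1.4340e-04
Then change container volume by factor 1.25 (V_new/V_old).
Step 2:
                  B         L         E         X
  init       0.3004     2.946      1.25   0.06209
  Δ       -0.001536 -0.003071  0.001536  0.004607
  eq         0.2989     2.943     1.251    0.0667
  solve Keq expr → x = 0.001536; check Q = 1.4340e-04

Q₀ = 4.4342e-05; Q < K (proceeds forward)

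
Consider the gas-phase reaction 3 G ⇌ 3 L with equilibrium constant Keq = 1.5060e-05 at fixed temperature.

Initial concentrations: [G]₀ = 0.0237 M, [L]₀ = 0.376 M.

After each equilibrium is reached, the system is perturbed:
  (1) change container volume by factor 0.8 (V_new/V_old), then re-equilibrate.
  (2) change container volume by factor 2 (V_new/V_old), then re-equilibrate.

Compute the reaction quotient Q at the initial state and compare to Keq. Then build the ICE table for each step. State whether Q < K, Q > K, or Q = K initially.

Q₀ = 3993 vs Keq = 1.5060e-05 ⇒ Q>K, reverse
Step 1:
                   G          L
  init        0.0237      0.376
  Δ           0.3664    -0.3664
  eq          0.3901   0.009633
  solve Keq expr → x = -0.1221; check Q = 1.5060e-05
Then change container volume by factor 0.8 (V_new/V_old).
Step 2:
                   G          L
  init        0.4876    0.01204
  Δ                0          0
  eq          0.4876    0.01204
  solve Keq expr → x = 0; check Q = 1.5060e-05
Then change container volume by factor 2 (V_new/V_old).
Step 3:
                   G          L
  init        0.2438    0.00602
  Δ                0          0
  eq          0.2438    0.00602
  solve Keq expr → x = 0; check Q = 1.5060e-05

Q₀ = 3993; Q > K (proceeds reverse)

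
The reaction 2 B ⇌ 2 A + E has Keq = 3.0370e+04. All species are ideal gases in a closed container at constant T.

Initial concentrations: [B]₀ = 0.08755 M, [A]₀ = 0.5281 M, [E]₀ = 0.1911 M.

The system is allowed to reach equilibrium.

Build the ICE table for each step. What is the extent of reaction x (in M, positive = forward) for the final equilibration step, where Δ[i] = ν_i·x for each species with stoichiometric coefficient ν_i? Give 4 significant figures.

Q₀ = 6.953 vs Keq = 3.0370e+04 ⇒ Q<K, forward
Step 1:
                   B          A          E
  Initial    0.08755     0.5281     0.1911
  Change    -0.08585    0.08585    0.04292
  Equil     0.001704     0.6139      0.234
  solve Keq expr → x = 0.04292; check Q = 3.0370e+04

x = 0.04292 M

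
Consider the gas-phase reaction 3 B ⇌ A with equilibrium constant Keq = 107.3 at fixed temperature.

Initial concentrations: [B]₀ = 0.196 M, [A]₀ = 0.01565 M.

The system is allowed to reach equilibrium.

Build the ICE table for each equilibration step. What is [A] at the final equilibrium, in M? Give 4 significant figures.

Q₀ = 2.078 vs Keq = 107.3 ⇒ Q<K, forward
Step 1:
                  B         A
  I           0.196   0.01565
  C         -0.1163   0.03875
  E         0.07974    0.0544
  solve Keq expr → x = 0.03875; check Q = 107.3

[A]_eq = 0.0544 M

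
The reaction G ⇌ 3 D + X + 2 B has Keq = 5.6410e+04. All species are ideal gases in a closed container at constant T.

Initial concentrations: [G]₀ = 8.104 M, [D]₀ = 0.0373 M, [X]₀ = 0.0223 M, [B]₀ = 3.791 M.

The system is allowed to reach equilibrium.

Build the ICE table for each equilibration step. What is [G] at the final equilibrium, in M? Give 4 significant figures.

[G]_eq = 4.947 M

Q₀ = 2.0523e-06 vs Keq = 5.6410e+04 ⇒ Q<K, forward
Step 1:
                    G           D           X           B
  I             8.104      0.0373      0.0223       3.791
  C            -3.157       9.471       3.157       6.314
  E             4.947       9.508       3.179        10.1
  solve Keq expr → x = 3.157; check Q = 5.6410e+04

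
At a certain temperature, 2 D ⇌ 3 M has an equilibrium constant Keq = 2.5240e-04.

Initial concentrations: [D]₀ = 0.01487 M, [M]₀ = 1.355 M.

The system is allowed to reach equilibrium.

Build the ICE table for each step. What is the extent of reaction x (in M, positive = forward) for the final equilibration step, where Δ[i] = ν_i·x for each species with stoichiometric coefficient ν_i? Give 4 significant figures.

x = -0.4323 M

Q₀ = 1.1251e+04 vs Keq = 2.5240e-04 ⇒ Q>K, reverse
Step 1:
                    D           M
  Initial     0.01487       1.355
  Change       0.8647      -1.297
  Equil        0.8795     0.05801
  solve Keq expr → x = -0.4323; check Q = 2.5240e-04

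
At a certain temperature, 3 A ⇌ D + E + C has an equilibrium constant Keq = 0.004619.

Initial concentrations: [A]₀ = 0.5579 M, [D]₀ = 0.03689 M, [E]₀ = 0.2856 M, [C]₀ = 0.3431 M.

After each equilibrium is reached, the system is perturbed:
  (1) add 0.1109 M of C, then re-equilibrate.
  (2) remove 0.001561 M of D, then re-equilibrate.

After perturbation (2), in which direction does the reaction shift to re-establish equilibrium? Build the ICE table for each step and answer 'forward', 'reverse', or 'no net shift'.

Q₀ = 0.02082 vs Keq = 0.004619 ⇒ Q>K, reverse
Step 1:
                    A           D           E           C
  I            0.5579     0.03689      0.2856      0.3431
  C           0.06982    -0.02327    -0.02327    -0.02327
  E            0.6277     0.01362      0.2623      0.3198
  solve Keq expr → x = -0.02327; check Q = 0.004619
Then add 0.1109 M of C.
Step 2:
                    A           D           E           C
  I            0.6277     0.01362      0.2623      0.4307
  C          0.008675   -0.002892   -0.002892   -0.002892
  E            0.6364     0.01073      0.2594      0.4278
  solve Keq expr → x = -0.002892; check Q = 0.004619
Then remove 0.001561 M of D.
Step 3:
                    A           D           E           C
  I            0.6364    0.009165      0.2594      0.4278
  C         -0.003852    0.001284    0.001284    0.001284
  E            0.6325     0.01045      0.2607      0.4291
  solve Keq expr → x = 0.001284; check Q = 0.004619

Direction: forward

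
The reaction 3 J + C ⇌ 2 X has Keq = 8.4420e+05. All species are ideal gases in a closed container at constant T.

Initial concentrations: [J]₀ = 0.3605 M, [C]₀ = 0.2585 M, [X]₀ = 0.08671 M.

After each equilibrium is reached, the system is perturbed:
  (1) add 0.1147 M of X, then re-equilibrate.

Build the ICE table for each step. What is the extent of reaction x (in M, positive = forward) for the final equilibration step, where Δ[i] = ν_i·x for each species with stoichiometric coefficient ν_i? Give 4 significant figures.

x = -7.0222e-04 M

Q₀ = 0.6208 vs Keq = 8.4420e+05 ⇒ Q<K, forward
Step 1:
                  J         C         X
  Initial    0.3605    0.2585   0.08671
  Change     -0.351    -0.117     0.234
  Equil    0.009513    0.1415    0.3207
  solve Keq expr → x = 0.117; check Q = 8.4420e+05
Then add 0.1147 M of X.
Step 2:
                  J         C         X
  Initial  0.009513    0.1415    0.4354
  Change   0.002107 7.0222e-04 -0.001404
  Equil     0.01162    0.1422     0.434
  solve Keq expr → x = -7.0222e-04; check Q = 8.4420e+05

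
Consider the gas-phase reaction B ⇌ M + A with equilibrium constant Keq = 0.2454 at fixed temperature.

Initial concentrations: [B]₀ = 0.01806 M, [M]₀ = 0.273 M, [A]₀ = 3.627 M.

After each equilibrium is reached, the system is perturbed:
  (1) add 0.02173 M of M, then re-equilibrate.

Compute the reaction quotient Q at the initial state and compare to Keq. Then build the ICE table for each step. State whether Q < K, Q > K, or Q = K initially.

Q₀ = 54.83; Q > K (proceeds reverse)

Q₀ = 54.83 vs Keq = 0.2454 ⇒ Q>K, reverse
Step 1:
                  B         M         A
  I         0.01806     0.273     3.627
  C          0.2533   -0.2533   -0.2533
  E          0.2713   0.01974     3.374
  solve Keq expr → x = -0.2533; check Q = 0.2454
Then add 0.02173 M of M.
Step 2:
                  B         M         A
  I          0.2713   0.04147     3.374
  C         0.02014  -0.02014  -0.02014
  E          0.2915   0.02133     3.354
  solve Keq expr → x = -0.02014; check Q = 0.2454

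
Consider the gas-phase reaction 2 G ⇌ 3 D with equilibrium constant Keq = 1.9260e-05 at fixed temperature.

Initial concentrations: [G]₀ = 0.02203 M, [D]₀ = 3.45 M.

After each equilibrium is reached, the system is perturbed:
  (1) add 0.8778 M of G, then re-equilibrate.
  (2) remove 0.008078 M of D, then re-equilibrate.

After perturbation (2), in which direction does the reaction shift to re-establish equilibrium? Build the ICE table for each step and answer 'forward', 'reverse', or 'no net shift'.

Direction: forward

Q₀ = 8.4611e+04 vs Keq = 1.9260e-05 ⇒ Q>K, reverse
Step 1:
                  G         D
  I         0.02203      3.45
  C           2.269    -3.403
  E           2.291   0.04658
  solve Keq expr → x = -1.134; check Q = 1.9260e-05
Then add 0.8778 M of G.
Step 2:
                  G         D
  I           3.169   0.04658
  C       -0.007437   0.01116
  E           3.161   0.05774
  solve Keq expr → x = 0.003718; check Q = 1.9260e-05
Then remove 0.008078 M of D.
Step 3:
                  G         D
  I           3.161   0.04966
  C       -0.005342  0.008013
  E           3.156   0.05767
  solve Keq expr → x = 0.002671; check Q = 1.9260e-05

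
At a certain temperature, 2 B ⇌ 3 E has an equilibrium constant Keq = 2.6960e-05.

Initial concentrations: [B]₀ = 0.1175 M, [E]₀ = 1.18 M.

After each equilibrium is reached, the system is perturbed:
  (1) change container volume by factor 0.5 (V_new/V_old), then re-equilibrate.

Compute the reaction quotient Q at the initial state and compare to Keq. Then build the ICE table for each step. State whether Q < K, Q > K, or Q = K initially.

Q₀ = 119; Q > K (proceeds reverse)

Q₀ = 119 vs Keq = 2.6960e-05 ⇒ Q>K, reverse
Step 1:
                    B           E
  Initial      0.1175        1.18
  Change       0.7682      -1.152
  Equil        0.8857     0.02766
  solve Keq expr → x = -0.3841; check Q = 2.6960e-05
Then change container volume by factor 0.5 (V_new/V_old).
Step 2:
                    B           E
  Initial       1.771     0.05531
  Change     0.007524    -0.01129
  Equil         1.779     0.04402
  solve Keq expr → x = -0.003762; check Q = 2.6960e-05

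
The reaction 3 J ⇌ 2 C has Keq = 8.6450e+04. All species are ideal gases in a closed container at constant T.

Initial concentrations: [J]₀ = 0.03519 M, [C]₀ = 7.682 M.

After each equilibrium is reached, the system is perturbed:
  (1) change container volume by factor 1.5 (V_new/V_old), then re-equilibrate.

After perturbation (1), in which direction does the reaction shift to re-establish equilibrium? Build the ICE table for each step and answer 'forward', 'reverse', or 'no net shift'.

Q₀ = 1.3542e+06 vs Keq = 8.6450e+04 ⇒ Q>K, reverse
Step 1:
                    J           C
  Initial     0.03519       7.682
  Change      0.05259    -0.03506
  Equil       0.08778       7.647
  solve Keq expr → x = -0.01753; check Q = 8.6450e+04
Then change container volume by factor 1.5 (V_new/V_old).
Step 2:
                    J           C
  Initial     0.05852       5.098
  Change      0.00842   -0.005613
  Equil       0.06694       5.092
  solve Keq expr → x = -0.002807; check Q = 8.6450e+04

Direction: reverse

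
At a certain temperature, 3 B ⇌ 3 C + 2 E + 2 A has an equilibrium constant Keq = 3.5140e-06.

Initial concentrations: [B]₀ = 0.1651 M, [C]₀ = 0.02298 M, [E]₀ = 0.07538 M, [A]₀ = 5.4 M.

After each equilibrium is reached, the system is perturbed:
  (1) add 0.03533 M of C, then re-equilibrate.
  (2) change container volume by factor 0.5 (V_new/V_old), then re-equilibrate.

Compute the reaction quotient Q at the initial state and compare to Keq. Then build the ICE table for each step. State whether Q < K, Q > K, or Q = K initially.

Q₀ = 4.4680e-04 vs Keq = 3.5140e-06 ⇒ Q>K, reverse
Step 1:
                   B          C          E          A
  I           0.1651    0.02298    0.07538        5.4
  C          0.01733   -0.01733   -0.01155   -0.01155
  E           0.1824    0.00565    0.06383      5.388
  solve Keq expr → x = -0.005777; check Q = 3.5140e-06
Then add 0.03533 M of C.
Step 2:
                   B          C          E          A
  I           0.1824    0.04098    0.06383      5.388
  C          0.03222   -0.03222   -0.02148   -0.02148
  E           0.2146   0.008762    0.04235      5.367
  solve Keq expr → x = -0.01074; check Q = 3.5140e-06
Then change container volume by factor 0.5 (V_new/V_old).
Step 3:
                   B          C          E          A
  I           0.4293    0.01752     0.0847      10.73
  C             0.01      -0.01   -0.00667   -0.00667
  E           0.4393    0.00752    0.07803      10.73
  solve Keq expr → x = -0.003335; check Q = 3.5140e-06

Q₀ = 4.4680e-04; Q > K (proceeds reverse)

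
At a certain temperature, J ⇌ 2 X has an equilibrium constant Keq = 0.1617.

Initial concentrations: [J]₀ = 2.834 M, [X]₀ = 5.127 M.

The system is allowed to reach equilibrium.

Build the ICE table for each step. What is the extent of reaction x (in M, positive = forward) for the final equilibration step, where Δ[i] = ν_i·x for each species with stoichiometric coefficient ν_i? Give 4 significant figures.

x = -2.116 M

Q₀ = 9.275 vs Keq = 0.1617 ⇒ Q>K, reverse
Step 1:
                    J           X
  Initial       2.834       5.127
  Change        2.116      -4.232
  Equil          4.95      0.8947
  solve Keq expr → x = -2.116; check Q = 0.1617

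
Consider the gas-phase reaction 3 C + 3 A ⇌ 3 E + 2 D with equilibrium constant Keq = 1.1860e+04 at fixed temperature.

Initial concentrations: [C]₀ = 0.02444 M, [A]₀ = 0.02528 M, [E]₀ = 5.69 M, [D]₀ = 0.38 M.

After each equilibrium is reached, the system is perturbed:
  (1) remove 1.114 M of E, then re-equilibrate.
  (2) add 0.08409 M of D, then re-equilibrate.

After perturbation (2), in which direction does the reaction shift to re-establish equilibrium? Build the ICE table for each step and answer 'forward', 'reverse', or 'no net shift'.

Direction: reverse

Q₀ = 1.1279e+11 vs Keq = 1.1860e+04 ⇒ Q>K, reverse
Step 1:
                   C          A          E          D
  I          0.02444    0.02528       5.69       0.38
  C           0.2627     0.2627    -0.2627    -0.1751
  E           0.2872      0.288      5.427     0.2049
  solve Keq expr → x = -0.08757; check Q = 1.1860e+04
Then remove 1.114 M of E.
Step 2:
                   C          A          E          D
  I           0.2872      0.288      4.313     0.2049
  C         -0.02398   -0.02398    0.02398    0.01598
  E           0.2632      0.264      4.337     0.2208
  solve Keq expr → x = 0.007992; check Q = 1.1860e+04
Then add 0.08409 M of D.
Step 3:
                   C          A          E          D
  I           0.2632      0.264      4.337     0.3049
  C          0.02392    0.02392   -0.02392   -0.01595
  E           0.2871     0.2879      4.313      0.289
  solve Keq expr → x = -0.007975; check Q = 1.1860e+04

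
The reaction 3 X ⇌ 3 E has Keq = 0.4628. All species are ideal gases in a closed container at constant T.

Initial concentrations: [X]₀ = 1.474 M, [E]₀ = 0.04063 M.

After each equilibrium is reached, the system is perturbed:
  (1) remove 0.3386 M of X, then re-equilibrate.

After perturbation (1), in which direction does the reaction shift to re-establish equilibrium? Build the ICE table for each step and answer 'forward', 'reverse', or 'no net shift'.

Q₀ = 2.0943e-05 vs Keq = 0.4628 ⇒ Q<K, forward
Step 1:
                   X          E
  Initial      1.474    0.04063
  Change       -0.62       0.62
  Equil        0.854     0.6606
  solve Keq expr → x = 0.2067; check Q = 0.4628
Then remove 0.3386 M of X.
Step 2:
                   X          E
  Initial     0.5154     0.6606
  Change      0.1477    -0.1477
  Equil       0.6631     0.5129
  solve Keq expr → x = -0.04923; check Q = 0.4628

Direction: reverse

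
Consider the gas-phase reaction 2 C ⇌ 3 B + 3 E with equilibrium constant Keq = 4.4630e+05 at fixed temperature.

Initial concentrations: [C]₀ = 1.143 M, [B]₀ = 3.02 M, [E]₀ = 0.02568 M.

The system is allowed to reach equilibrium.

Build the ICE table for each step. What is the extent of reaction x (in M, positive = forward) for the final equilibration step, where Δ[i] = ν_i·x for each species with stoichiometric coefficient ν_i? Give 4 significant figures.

Q₀ = 3.5704e-04 vs Keq = 4.4630e+05 ⇒ Q<K, forward
Step 1:
                   C          B          E
  Initial      1.143       3.02    0.02568
  Change       -1.11      1.664      1.664
  Equil      0.03335      4.684       1.69
  solve Keq expr → x = 0.5548; check Q = 4.4630e+05

x = 0.5548 M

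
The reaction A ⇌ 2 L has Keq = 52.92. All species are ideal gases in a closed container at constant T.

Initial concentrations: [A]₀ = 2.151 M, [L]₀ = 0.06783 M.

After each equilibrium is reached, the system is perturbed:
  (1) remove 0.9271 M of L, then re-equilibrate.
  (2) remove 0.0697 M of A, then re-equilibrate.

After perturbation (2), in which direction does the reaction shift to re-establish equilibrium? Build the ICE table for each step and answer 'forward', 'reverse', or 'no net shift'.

Direction: reverse

Q₀ = 0.002139 vs Keq = 52.92 ⇒ Q<K, forward
Step 1:
                  A         L
  I           2.151   0.06783
  C          -1.875     3.751
  E          0.2756     3.819
  solve Keq expr → x = 1.875; check Q = 52.92
Then remove 0.9271 M of L.
Step 2:
                  A         L
  I          0.2756     2.892
  C         -0.0959    0.1918
  E          0.1797     3.083
  solve Keq expr → x = 0.0959; check Q = 52.92
Then remove 0.0697 M of A.
Step 3:
                  A         L
  I            0.11     3.083
  C         0.05672   -0.1134
  E          0.1667      2.97
  solve Keq expr → x = -0.05672; check Q = 52.92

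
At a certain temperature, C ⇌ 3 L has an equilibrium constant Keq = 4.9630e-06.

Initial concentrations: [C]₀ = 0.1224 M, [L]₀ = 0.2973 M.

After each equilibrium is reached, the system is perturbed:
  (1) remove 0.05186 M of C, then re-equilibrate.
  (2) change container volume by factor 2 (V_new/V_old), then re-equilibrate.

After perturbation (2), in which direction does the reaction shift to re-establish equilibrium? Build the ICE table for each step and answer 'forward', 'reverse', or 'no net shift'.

Direction: forward

Q₀ = 0.2147 vs Keq = 4.9630e-06 ⇒ Q>K, reverse
Step 1:
                   C          L
  Initial     0.1224     0.2973
  Change     0.09568     -0.287
  Equil       0.2181    0.01027
  solve Keq expr → x = -0.09568; check Q = 4.9630e-06
Then remove 0.05186 M of C.
Step 2:
                   C          L
  Initial     0.1662    0.01027
  Change  2.9434e-04 -8.8301e-04
  Equil       0.1665   0.009384
  solve Keq expr → x = -2.9434e-04; check Q = 4.9630e-06
Then change container volume by factor 2 (V_new/V_old).
Step 3:
                   C          L
  Initial    0.08326   0.004692
  Change  -9.0964e-04   0.002729
  Equil      0.08235   0.007421
  solve Keq expr → x = 9.0964e-04; check Q = 4.9630e-06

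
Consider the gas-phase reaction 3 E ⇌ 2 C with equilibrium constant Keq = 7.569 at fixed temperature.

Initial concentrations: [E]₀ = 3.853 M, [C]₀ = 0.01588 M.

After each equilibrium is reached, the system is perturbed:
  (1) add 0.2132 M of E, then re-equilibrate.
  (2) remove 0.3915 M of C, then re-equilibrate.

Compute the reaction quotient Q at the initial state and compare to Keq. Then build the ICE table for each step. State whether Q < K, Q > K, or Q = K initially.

Q₀ = 4.4086e-06 vs Keq = 7.569 ⇒ Q<K, forward
Step 1:
                  E         C
  init        3.853   0.01588
  Δ          -3.034     2.023
  eq         0.8189     2.039
  solve Keq expr → x = 1.011; check Q = 7.569
Then add 0.2132 M of E.
Step 2:
                  E         C
  init        1.032     2.039
  Δ         -0.1812    0.1208
  eq         0.8509     2.159
  solve Keq expr → x = 0.06039; check Q = 7.569
Then remove 0.3915 M of C.
Step 3:
                  E         C
  init       0.8509     1.768
  Δ        -0.08956   0.05971
  eq         0.7613     1.828
  solve Keq expr → x = 0.02985; check Q = 7.569

Q₀ = 4.4086e-06; Q < K (proceeds forward)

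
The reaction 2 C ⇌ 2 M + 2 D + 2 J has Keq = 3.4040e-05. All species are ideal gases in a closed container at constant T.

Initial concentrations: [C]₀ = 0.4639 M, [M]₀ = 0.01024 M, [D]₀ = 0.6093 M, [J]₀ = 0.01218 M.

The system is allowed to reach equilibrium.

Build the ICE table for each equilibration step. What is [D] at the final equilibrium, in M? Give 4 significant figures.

Q₀ = 2.6835e-08 vs Keq = 3.4040e-05 ⇒ Q<K, forward
Step 1:
                    C           M           D           J
  I            0.4639     0.01024      0.6093     0.01218
  C          -0.04939     0.04939     0.04939     0.04939
  E            0.4145     0.05963      0.6587     0.06157
  solve Keq expr → x = 0.0247; check Q = 3.4040e-05

[D]_eq = 0.6587 M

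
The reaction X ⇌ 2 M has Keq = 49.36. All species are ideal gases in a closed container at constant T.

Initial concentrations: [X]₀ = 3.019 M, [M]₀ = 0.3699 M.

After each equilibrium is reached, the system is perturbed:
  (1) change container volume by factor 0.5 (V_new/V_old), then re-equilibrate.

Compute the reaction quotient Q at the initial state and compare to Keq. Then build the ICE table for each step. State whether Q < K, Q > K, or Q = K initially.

Q₀ = 0.04532 vs Keq = 49.36 ⇒ Q<K, forward
Step 1:
                   X          M
  I            3.019     0.3699
  C           -2.454      4.909
  E           0.5645      5.279
  solve Keq expr → x = 2.454; check Q = 49.36
Then change container volume by factor 0.5 (V_new/V_old).
Step 2:
                   X          M
  I            1.129      10.56
  C           0.6256     -1.251
  E            1.755      9.306
  solve Keq expr → x = -0.6256; check Q = 49.36

Q₀ = 0.04532; Q < K (proceeds forward)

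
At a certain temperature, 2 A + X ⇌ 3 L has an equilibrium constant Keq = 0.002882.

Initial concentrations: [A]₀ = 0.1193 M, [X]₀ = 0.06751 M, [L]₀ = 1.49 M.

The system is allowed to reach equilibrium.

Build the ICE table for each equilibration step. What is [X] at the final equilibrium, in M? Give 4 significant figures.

Q₀ = 3443 vs Keq = 0.002882 ⇒ Q>K, reverse
Step 1:
                   A          X          L
  I           0.1193    0.06751       1.49
  C           0.9151     0.4575     -1.373
  E            1.034      0.525     0.1174
  solve Keq expr → x = -0.4575; check Q = 0.002882

[X]_eq = 0.525 M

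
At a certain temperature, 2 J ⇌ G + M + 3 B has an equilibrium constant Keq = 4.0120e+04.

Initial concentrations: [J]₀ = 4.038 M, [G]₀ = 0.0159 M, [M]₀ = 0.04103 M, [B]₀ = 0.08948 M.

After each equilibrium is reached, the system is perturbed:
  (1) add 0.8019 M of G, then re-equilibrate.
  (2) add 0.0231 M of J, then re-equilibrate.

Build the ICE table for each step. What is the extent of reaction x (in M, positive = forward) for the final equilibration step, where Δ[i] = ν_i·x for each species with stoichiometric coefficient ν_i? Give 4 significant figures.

x = 0.0105 M

Q₀ = 2.8664e-08 vs Keq = 4.0120e+04 ⇒ Q<K, forward
Step 1:
                  J         G         M         B
  I           4.038    0.0159   0.04103   0.08948
  C          -3.895     1.948     1.948     5.843
  E          0.1426     1.964     1.989     5.933
  solve Keq expr → x = 1.948; check Q = 4.0120e+04
Then add 0.8019 M of G.
Step 2:
                  J         G         M         B
  I          0.1426     2.766     1.989     5.933
  C          0.0242   -0.0121   -0.0121   -0.0363
  E          0.1668     2.753     1.977     5.896
  solve Keq expr → x = -0.0121; check Q = 4.0120e+04
Then add 0.0231 M of J.
Step 3:
                  J         G         M         B
  I          0.1899     2.753     1.977     5.896
  C          -0.021    0.0105    0.0105   0.03149
  E          0.1689     2.764     1.987     5.928
  solve Keq expr → x = 0.0105; check Q = 4.0120e+04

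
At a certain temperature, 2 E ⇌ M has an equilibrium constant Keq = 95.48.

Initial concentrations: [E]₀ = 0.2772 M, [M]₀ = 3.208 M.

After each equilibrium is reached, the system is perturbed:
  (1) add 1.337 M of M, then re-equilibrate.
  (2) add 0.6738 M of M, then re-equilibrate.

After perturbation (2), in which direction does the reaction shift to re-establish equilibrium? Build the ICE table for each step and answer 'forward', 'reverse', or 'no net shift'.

Direction: reverse

Q₀ = 41.75 vs Keq = 95.48 ⇒ Q<K, forward
Step 1:
                    E           M
  I            0.2772       3.208
  C          -0.09258     0.04629
  E            0.1846       3.254
  solve Keq expr → x = 0.04629; check Q = 95.48
Then add 1.337 M of M.
Step 2:
                    E           M
  I            0.1846       4.591
  C           0.03426    -0.01713
  E            0.2189       4.574
  solve Keq expr → x = -0.01713; check Q = 95.48
Then add 0.6738 M of M.
Step 3:
                    E           M
  I            0.2189       5.248
  C            0.0154   -0.007698
  E            0.2343        5.24
  solve Keq expr → x = -0.007698; check Q = 95.48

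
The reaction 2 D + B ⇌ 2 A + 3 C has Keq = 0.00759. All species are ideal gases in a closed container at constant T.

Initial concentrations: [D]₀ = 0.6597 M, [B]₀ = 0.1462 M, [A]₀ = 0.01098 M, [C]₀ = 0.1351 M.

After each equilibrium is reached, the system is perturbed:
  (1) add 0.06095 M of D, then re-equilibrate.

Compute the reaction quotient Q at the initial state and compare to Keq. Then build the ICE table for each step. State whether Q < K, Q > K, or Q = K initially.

Q₀ = 4.6723e-06 vs Keq = 0.00759 ⇒ Q<K, forward
Step 1:
                    D           B           A           C
  Initial      0.6597      0.1462     0.01098      0.1351
  Change     -0.09487    -0.04743     0.09487      0.1423
  Equil        0.5648     0.09877      0.1058      0.2774
  solve Keq expr → x = 0.04743; check Q = 0.00759
Then add 0.06095 M of D.
Step 2:
                    D           B           A           C
  Initial      0.6258     0.09877      0.1058      0.2774
  Change    -0.004785   -0.002393    0.004785    0.007178
  Equil         0.621     0.09637      0.1106      0.2846
  solve Keq expr → x = 0.002393; check Q = 0.00759

Q₀ = 4.6723e-06; Q < K (proceeds forward)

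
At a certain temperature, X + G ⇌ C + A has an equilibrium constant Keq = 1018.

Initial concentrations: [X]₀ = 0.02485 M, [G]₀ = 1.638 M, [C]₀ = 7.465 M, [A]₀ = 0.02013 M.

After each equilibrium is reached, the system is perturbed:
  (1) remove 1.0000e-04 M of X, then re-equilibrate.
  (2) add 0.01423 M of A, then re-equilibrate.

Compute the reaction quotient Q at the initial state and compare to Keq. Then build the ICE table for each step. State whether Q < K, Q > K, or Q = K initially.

Q₀ = 3.692 vs Keq = 1018 ⇒ Q<K, forward
Step 1:
                   X          G          C          A
  init       0.02485      1.638      7.465    0.02013
  Δ         -0.02465   -0.02465    0.02465    0.02465
  eq      2.0419e-04      1.613       7.49    0.04478
  solve Keq expr → x = 0.02465; check Q = 1018
Then remove 1.0000e-04 M of X.
Step 2:
                   X          G          C          A
  init    1.0419e-04      1.613       7.49    0.04478
  Δ       9.9531e-05 9.9531e-05 -9.9531e-05 -9.9531e-05
  eq      2.0372e-04      1.613       7.49    0.04468
  solve Keq expr → x = -9.9531e-05; check Q = 1018
Then add 0.01423 M of A.
Step 3:
                   X          G          C          A
  init    2.0372e-04      1.613       7.49    0.05891
  Δ       6.4579e-05 6.4579e-05 -6.4579e-05 -6.4579e-05
  eq      2.6830e-04      1.614      7.489    0.05884
  solve Keq expr → x = -6.4579e-05; check Q = 1018

Q₀ = 3.692; Q < K (proceeds forward)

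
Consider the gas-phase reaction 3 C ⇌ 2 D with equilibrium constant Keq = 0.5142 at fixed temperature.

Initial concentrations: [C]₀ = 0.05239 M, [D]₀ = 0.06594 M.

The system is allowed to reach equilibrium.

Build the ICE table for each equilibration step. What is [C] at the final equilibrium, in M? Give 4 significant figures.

[C]_eq = 0.1113 M

Q₀ = 30.24 vs Keq = 0.5142 ⇒ Q>K, reverse
Step 1:
                   C          D
  Initial    0.05239    0.06594
  Change     0.05895    -0.0393
  Equil       0.1113    0.02664
  solve Keq expr → x = -0.01965; check Q = 0.5142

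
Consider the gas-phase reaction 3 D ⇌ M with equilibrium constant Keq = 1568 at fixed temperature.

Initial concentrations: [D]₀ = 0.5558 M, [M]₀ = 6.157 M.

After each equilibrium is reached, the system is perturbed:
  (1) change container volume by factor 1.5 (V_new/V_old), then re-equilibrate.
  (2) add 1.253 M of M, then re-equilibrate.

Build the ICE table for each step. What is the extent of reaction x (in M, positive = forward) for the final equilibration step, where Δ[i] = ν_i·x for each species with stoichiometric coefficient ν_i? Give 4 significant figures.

Q₀ = 35.86 vs Keq = 1568 ⇒ Q<K, forward
Step 1:
                   D          M
  I           0.5558      6.157
  C          -0.3969     0.1323
  E           0.1589      6.289
  solve Keq expr → x = 0.1323; check Q = 1568
Then change container volume by factor 1.5 (V_new/V_old).
Step 2:
                   D          M
  I           0.1059      4.193
  C          0.03276   -0.01092
  E           0.1387      4.182
  solve Keq expr → x = -0.01092; check Q = 1568
Then add 1.253 M of M.
Step 3:
                   D          M
  I           0.1387      5.435
  C          0.01262  -0.004207
  E           0.1513      5.431
  solve Keq expr → x = -0.004207; check Q = 1568

x = -0.004207 M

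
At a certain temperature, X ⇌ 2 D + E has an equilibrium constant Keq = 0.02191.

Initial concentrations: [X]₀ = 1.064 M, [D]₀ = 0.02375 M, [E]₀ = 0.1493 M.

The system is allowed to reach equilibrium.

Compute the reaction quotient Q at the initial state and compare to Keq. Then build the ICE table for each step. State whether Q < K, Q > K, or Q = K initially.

Q₀ = 7.9149e-05 vs Keq = 0.02191 ⇒ Q<K, forward
Step 1:
                  X         D         E
  init        1.064   0.02375    0.1493
  Δ          -0.125    0.2501     0.125
  eq          0.939    0.2738    0.2743
  solve Keq expr → x = 0.125; check Q = 0.02191

Q₀ = 7.9149e-05; Q < K (proceeds forward)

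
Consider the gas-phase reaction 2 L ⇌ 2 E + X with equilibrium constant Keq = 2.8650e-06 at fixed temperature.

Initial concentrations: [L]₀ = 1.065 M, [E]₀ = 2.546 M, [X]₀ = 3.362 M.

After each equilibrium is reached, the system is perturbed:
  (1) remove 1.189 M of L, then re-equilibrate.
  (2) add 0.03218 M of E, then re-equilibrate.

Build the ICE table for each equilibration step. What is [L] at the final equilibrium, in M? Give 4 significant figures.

[L]_eq = 2.451 M

Q₀ = 19.21 vs Keq = 2.8650e-06 ⇒ Q>K, reverse
Step 1:
                    L           E           X
  init          1.065       2.546       3.362
  Δ             2.542      -2.542      -1.271
  eq            3.607    0.004222       2.091
  solve Keq expr → x = -1.271; check Q = 2.8650e-06
Then remove 1.189 M of L.
Step 2:
                    L           E           X
  init          2.418    0.004222       2.091
  Δ           0.00139    -0.00139 -6.9482e-04
  eq            2.419    0.002832        2.09
  solve Keq expr → x = -6.9482e-04; check Q = 2.8650e-06
Then add 0.03218 M of E.
Step 3:
                    L           E           X
  init          2.419     0.03501        2.09
  Δ           0.03213    -0.03213    -0.01607
  eq            2.451    0.002881       2.074
  solve Keq expr → x = -0.01607; check Q = 2.8650e-06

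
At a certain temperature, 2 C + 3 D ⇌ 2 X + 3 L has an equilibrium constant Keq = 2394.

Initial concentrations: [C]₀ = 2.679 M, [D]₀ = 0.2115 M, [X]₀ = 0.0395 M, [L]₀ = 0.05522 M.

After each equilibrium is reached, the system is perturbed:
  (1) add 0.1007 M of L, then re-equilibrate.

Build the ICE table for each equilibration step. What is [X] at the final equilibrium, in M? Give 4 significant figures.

Q₀ = 3.8691e-06 vs Keq = 2394 ⇒ Q<K, forward
Step 1:
                    C           D           X           L
  init          2.679      0.2115      0.0395     0.05522
  Δ           -0.1388     -0.2082      0.1388      0.2082
  eq             2.54     0.00335      0.1783      0.2634
  solve Keq expr → x = 0.06938; check Q = 2394
Then add 0.1007 M of L.
Step 2:
                    C           D           X           L
  init           2.54     0.00335      0.1783      0.3641
  Δ        8.3296e-04    0.001249 -8.3296e-04   -0.001249
  eq            2.541    0.004599      0.1774      0.3628
  solve Keq expr → x = -4.1648e-04; check Q = 2394

[X]_eq = 0.1774 M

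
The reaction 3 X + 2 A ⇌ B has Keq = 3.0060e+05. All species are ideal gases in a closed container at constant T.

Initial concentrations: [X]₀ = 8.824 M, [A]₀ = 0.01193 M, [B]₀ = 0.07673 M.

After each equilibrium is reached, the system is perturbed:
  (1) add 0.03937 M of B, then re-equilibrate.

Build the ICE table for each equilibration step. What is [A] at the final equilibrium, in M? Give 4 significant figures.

[A]_eq = 2.4384e-05 M

Q₀ = 0.7847 vs Keq = 3.0060e+05 ⇒ Q<K, forward
Step 1:
                   X          A          B
  init         8.824    0.01193    0.07673
  Δ         -0.01786   -0.01191   0.005955
  eq           8.806 2.0070e-05    0.08268
  solve Keq expr → x = 0.005955; check Q = 3.0060e+05
Then add 0.03937 M of B.
Step 2:
                   X          A          B
  init         8.806 2.0070e-05     0.1221
  Δ       6.4711e-06 4.3141e-06 -2.1570e-06
  eq           8.806 2.4384e-05     0.1221
  solve Keq expr → x = -2.1570e-06; check Q = 3.0060e+05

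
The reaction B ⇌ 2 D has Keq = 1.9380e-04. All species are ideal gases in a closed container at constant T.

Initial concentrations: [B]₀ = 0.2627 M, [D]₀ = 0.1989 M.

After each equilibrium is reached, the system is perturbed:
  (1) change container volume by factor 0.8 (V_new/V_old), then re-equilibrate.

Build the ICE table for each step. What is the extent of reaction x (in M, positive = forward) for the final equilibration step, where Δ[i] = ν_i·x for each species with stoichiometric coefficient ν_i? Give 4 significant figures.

x = -5.4675e-04 M

Q₀ = 0.1506 vs Keq = 1.9380e-04 ⇒ Q>K, reverse
Step 1:
                  B         D
  I          0.2627    0.1989
  C         0.09529   -0.1906
  E           0.358  0.008329
  solve Keq expr → x = -0.09529; check Q = 1.9380e-04
Then change container volume by factor 0.8 (V_new/V_old).
Step 2:
                  B         D
  I          0.4475   0.01041
  C       5.4675e-04 -0.001093
  E           0.448  0.009318
  solve Keq expr → x = -5.4675e-04; check Q = 1.9380e-04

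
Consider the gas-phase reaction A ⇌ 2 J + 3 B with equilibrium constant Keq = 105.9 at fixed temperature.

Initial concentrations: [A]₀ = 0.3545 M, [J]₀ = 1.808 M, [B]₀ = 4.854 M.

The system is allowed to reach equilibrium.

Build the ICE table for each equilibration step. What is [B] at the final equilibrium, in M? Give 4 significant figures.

Q₀ = 1055 vs Keq = 105.9 ⇒ Q>K, reverse
Step 1:
                  A         J         B
  I          0.3545     1.808     4.854
  C          0.3365   -0.6731     -1.01
  E           0.691     1.135     3.844
  solve Keq expr → x = -0.3365; check Q = 105.9

[B]_eq = 3.844 M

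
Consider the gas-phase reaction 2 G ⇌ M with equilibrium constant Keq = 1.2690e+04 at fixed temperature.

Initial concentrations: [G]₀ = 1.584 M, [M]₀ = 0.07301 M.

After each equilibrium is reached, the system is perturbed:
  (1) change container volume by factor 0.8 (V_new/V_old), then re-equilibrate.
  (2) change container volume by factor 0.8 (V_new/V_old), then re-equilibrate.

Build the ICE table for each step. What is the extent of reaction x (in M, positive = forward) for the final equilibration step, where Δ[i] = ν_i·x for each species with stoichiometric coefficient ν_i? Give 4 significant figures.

Q₀ = 0.0291 vs Keq = 1.2690e+04 ⇒ Q<K, forward
Step 1:
                   G          M
  Initial      1.584    0.07301
  Change      -1.576     0.7879
  Equil     0.008237     0.8609
  solve Keq expr → x = 0.7879; check Q = 1.2690e+04
Then change container volume by factor 0.8 (V_new/V_old).
Step 2:
                   G          M
  Initial     0.0103      1.076
  Change   -0.001085 5.4231e-04
  Equil     0.009211      1.077
  solve Keq expr → x = 5.4231e-04; check Q = 1.2690e+04
Then change container volume by factor 0.8 (V_new/V_old).
Step 3:
                   G          M
  Initial    0.01151      1.346
  Change   -0.001213 6.0661e-04
  Equil       0.0103      1.346
  solve Keq expr → x = 6.0661e-04; check Q = 1.2690e+04

x = 6.0661e-04 M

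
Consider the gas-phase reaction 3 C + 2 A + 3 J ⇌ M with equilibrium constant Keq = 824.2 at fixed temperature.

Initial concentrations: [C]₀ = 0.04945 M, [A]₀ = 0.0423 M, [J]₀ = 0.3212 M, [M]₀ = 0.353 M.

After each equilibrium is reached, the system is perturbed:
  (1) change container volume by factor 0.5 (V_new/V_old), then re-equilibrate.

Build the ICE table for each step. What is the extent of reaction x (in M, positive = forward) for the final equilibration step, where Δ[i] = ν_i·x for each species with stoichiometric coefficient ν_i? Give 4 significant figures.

Q₀ = 4.9234e+07 vs Keq = 824.2 ⇒ Q>K, reverse
Step 1:
                    C           A           J           M
  I           0.04945      0.0423      0.3212       0.353
  C            0.2681      0.1787      0.2681    -0.08935
  E            0.3175       0.221      0.5893      0.2636
  solve Keq expr → x = -0.08935; check Q = 824.2
Then change container volume by factor 0.5 (V_new/V_old).
Step 2:
                    C           A           J           M
  I             0.635       0.442       1.179      0.5273
  C            -0.335     -0.2233      -0.335      0.1117
  E               0.3      0.2187      0.8435       0.639
  solve Keq expr → x = 0.1117; check Q = 824.2

x = 0.1117 M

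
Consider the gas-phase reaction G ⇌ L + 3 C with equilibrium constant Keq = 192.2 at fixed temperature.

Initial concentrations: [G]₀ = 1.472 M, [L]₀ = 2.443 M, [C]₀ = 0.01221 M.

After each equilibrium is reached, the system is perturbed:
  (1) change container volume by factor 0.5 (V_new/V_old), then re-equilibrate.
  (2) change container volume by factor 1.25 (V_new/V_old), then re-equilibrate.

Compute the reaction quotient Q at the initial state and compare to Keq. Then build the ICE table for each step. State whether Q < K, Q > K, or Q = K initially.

Q₀ = 3.0211e-06 vs Keq = 192.2 ⇒ Q<K, forward
Step 1:
                    G           L           C
  I             1.472       2.443     0.01221
  C           -0.9932      0.9932        2.98
  E            0.4788       3.436       2.992
  solve Keq expr → x = 0.9932; check Q = 192.2
Then change container volume by factor 0.5 (V_new/V_old).
Step 2:
                    G           L           C
  I            0.9576       6.872       5.984
  C            0.7407     -0.7407      -2.222
  E             1.698       6.132       3.762
  solve Keq expr → x = -0.7407; check Q = 192.2
Then change container volume by factor 1.25 (V_new/V_old).
Step 3:
                    G           L           C
  I             1.359       4.905       3.009
  C           -0.1789      0.1789      0.5368
  E              1.18       5.084       3.546
  solve Keq expr → x = 0.1789; check Q = 192.2

Q₀ = 3.0211e-06; Q < K (proceeds forward)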